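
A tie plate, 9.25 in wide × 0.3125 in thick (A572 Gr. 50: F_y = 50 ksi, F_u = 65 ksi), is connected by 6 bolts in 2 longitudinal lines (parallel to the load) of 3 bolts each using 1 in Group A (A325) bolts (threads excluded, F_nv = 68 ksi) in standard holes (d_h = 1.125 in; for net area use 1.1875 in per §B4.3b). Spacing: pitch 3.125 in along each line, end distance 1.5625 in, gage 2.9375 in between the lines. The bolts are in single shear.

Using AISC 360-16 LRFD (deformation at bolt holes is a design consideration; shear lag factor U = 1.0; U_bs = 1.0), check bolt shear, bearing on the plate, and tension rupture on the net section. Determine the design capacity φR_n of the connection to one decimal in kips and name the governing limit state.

104.7 kips (net-section rupture governs)

Bolt shear: A_b = π(1)²/4 = 0.7854 in². φR_n = 0.75 × 68 × 0.7854 × 6 × 1 = 240.3 kips.
Bearing (0.3125 in plate, F_u = 65 ksi): end bolts L_c = 1.5625 − 1.125/2 = 1, R_n = min(1.2×1×0.3125×65, 2.4×1×0.3125×65) = 24.375 kips/bolt; interior L_c = 3.125 − 1.125 = 2, R_n = 48.75 kips/bolt. φR_n = 0.75 × (2×24.375 + 4×48.75) = 182.8 kips.
Tension rupture (net): A_n = (9.25 − 2×1.1875)×0.3125 = 2.1484 in² (U = 1.0, A_e = A_n). φR_n = 0.75 × 65 × 2.1484 = 104.7 kips.
Governing: min(240.3, 182.8, 104.7) = 104.7 kips → net-section rupture.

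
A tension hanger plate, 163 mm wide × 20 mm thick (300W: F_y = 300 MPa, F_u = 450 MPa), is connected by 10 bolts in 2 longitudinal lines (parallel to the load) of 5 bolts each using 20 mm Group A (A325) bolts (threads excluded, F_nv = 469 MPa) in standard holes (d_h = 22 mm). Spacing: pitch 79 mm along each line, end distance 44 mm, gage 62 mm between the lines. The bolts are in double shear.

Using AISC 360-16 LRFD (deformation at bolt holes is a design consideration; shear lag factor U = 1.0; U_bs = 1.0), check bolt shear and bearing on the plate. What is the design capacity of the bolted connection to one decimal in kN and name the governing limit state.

2210.1 kN (bolt shear governs)

Bolt shear: A_b = π(20)²/4 = 314.16 mm². φR_n = 0.75 × 469 × 314.16 × 10 × 2 = 2210.1 kN.
Bearing (20 mm plate, F_u = 450 MPa): end bolts L_c = 44 − 22/2 = 33, R_n = min(1.2×33×20×450, 2.4×20×20×450) = 356.4 kN/bolt; interior L_c = 79 − 22 = 57, R_n = 432 kN/bolt. φR_n = 0.75 × (2×356.4 + 8×432) = 3126.6 kN.
Governing: min(2210.1, 3126.6) = 2210.1 kN → bolt shear.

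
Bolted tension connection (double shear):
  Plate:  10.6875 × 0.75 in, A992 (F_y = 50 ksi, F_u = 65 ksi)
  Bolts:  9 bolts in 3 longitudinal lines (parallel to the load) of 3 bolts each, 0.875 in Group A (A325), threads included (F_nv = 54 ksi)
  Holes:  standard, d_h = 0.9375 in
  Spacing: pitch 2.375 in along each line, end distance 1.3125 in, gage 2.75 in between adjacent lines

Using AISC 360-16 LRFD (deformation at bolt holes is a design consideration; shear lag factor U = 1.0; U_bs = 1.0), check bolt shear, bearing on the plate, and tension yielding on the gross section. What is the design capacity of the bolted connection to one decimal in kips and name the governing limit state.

360.7 kips (gross-section yield governs)

Bolt shear: A_b = π(0.875)²/4 = 0.60132 in². φR_n = 0.75 × 54 × 0.60132 × 9 × 2 = 438.4 kips.
Bearing (0.75 in plate, F_u = 65 ksi): end bolts L_c = 1.3125 − 0.9375/2 = 0.84375, R_n = min(1.2×0.84375×0.75×65, 2.4×0.875×0.75×65) = 49.359 kips/bolt; interior L_c = 2.375 − 0.9375 = 1.4375, R_n = 84.094 kips/bolt. φR_n = 0.75 × (3×49.359 + 6×84.094) = 489.5 kips.
Tension yield (gross): A_g = 10.6875×0.75 = 8.0156 in². φR_n = 0.90 × 50 × 8.0156 = 360.7 kips.
Governing: min(438.4, 489.5, 360.7) = 360.7 kips → gross-section yield.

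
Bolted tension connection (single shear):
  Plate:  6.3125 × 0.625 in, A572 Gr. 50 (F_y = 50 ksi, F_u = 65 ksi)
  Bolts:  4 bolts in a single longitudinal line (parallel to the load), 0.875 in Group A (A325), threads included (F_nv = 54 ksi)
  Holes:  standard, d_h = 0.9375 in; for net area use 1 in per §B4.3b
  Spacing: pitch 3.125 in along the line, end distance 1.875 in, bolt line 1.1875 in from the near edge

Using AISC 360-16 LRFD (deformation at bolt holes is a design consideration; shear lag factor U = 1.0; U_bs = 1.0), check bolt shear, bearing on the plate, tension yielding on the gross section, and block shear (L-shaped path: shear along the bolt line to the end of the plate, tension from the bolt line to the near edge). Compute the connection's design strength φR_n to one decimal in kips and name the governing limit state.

Bolt shear: A_b = π(0.875)²/4 = 0.60132 in². φR_n = 0.75 × 54 × 0.60132 × 4 × 1 = 97.4 kips.
Bearing (0.625 in plate, F_u = 65 ksi): end bolts L_c = 1.875 − 0.9375/2 = 1.40625, R_n = min(1.2×1.40625×0.625×65, 2.4×0.875×0.625×65) = 68.555 kips/bolt; interior L_c = 3.125 − 0.9375 = 2.1875, R_n = 85.313 kips/bolt. φR_n = 0.75 × (1×68.555 + 3×85.313) = 243.4 kips.
Tension yield (gross): A_g = 6.3125×0.625 = 3.9453 in². φR_n = 0.90 × 50 × 3.9453 = 177.5 kips.
Block shear: shear path 1×[1.875+3×3.125] = 1×11.25 in, A_gv = 7.0313, A_nv = 1×(11.25 − 3.5×1)×0.625 = 4.8438 in²; tension to near edge: (1.1875 − 0.5×1)×0.625 = 0.42969 in². R_n = min(0.6×65×4.8438, 0.6×50×7.0313) + 1.0×65×0.42969 = min(188.91, 210.94) + 27.93 = 216.84 kips. φR_n = 0.75 × 216.84 = 162.6 kips.
Governing: min(97.4, 243.4, 177.5, 162.6) = 97.4 kips → bolt shear.

97.4 kips (bolt shear governs)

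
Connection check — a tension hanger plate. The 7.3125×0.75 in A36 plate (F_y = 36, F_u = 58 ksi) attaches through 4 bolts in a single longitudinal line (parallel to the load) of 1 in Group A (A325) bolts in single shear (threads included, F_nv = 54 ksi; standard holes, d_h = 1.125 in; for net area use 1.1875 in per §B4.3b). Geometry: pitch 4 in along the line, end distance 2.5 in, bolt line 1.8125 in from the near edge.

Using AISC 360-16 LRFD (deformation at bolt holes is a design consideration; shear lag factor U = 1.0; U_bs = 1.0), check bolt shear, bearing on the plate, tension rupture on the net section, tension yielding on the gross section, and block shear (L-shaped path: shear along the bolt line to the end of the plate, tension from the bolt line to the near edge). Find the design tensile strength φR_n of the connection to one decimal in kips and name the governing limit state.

127.2 kips (bolt shear governs)

Bolt shear: A_b = π(1)²/4 = 0.7854 in². φR_n = 0.75 × 54 × 0.7854 × 4 × 1 = 127.2 kips.
Bearing (0.75 in plate, F_u = 58 ksi): end bolts L_c = 2.5 − 1.125/2 = 1.9375, R_n = min(1.2×1.9375×0.75×58, 2.4×1×0.75×58) = 101.14 kips/bolt; interior L_c = 4 − 1.125 = 2.875, R_n = 104.4 kips/bolt. φR_n = 0.75 × (1×101.14 + 3×104.4) = 310.8 kips.
Tension rupture (net): A_n = (7.3125 − 1×1.1875)×0.75 = 4.5938 in² (U = 1.0, A_e = A_n). φR_n = 0.75 × 58 × 4.5938 = 199.8 kips.
Tension yield (gross): A_g = 7.3125×0.75 = 5.4844 in². φR_n = 0.90 × 36 × 5.4844 = 177.7 kips.
Block shear: shear path 1×[2.5+3×4] = 1×14.5 in, A_gv = 10.875, A_nv = 1×(14.5 − 3.5×1.1875)×0.75 = 7.7578 in²; tension to near edge: (1.8125 − 0.5×1.1875)×0.75 = 0.91406 in². R_n = min(0.6×58×7.7578, 0.6×36×10.875) + 1.0×58×0.91406 = min(269.97, 234.9) + 53.015 = 287.92 kips. φR_n = 0.75 × 287.92 = 215.9 kips.
Governing: min(127.2, 310.8, 199.8, 177.7, 215.9) = 127.2 kips → bolt shear.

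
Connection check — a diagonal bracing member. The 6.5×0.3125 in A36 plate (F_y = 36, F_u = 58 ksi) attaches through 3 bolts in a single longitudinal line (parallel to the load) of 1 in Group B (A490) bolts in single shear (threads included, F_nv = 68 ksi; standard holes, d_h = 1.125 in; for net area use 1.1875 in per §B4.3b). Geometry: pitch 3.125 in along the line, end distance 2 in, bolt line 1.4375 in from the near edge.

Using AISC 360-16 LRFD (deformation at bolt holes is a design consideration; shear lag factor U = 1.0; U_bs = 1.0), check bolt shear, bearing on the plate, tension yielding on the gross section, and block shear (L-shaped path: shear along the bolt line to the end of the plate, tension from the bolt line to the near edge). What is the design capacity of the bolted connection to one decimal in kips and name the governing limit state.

53.2 kips (block shear governs)

Bolt shear: A_b = π(1)²/4 = 0.7854 in². φR_n = 0.75 × 68 × 0.7854 × 3 × 1 = 120.2 kips.
Bearing (0.3125 in plate, F_u = 58 ksi): end bolts L_c = 2 − 1.125/2 = 1.4375, R_n = min(1.2×1.4375×0.3125×58, 2.4×1×0.3125×58) = 31.266 kips/bolt; interior L_c = 3.125 − 1.125 = 2, R_n = 43.5 kips/bolt. φR_n = 0.75 × (1×31.266 + 2×43.5) = 88.7 kips.
Tension yield (gross): A_g = 6.5×0.3125 = 2.0313 in². φR_n = 0.90 × 36 × 2.0313 = 65.8 kips.
Block shear: shear path 1×[2+2×3.125] = 1×8.25 in, A_gv = 2.5781, A_nv = 1×(8.25 − 2.5×1.1875)×0.3125 = 1.6504 in²; tension to near edge: (1.4375 − 0.5×1.1875)×0.3125 = 0.26367 in². R_n = min(0.6×58×1.6504, 0.6×36×2.5781) + 1.0×58×0.26367 = min(57.434, 55.687) + 15.293 = 70.98 kips. φR_n = 0.75 × 70.98 = 53.2 kips.
Governing: min(120.2, 88.7, 65.8, 53.2) = 53.2 kips → block shear.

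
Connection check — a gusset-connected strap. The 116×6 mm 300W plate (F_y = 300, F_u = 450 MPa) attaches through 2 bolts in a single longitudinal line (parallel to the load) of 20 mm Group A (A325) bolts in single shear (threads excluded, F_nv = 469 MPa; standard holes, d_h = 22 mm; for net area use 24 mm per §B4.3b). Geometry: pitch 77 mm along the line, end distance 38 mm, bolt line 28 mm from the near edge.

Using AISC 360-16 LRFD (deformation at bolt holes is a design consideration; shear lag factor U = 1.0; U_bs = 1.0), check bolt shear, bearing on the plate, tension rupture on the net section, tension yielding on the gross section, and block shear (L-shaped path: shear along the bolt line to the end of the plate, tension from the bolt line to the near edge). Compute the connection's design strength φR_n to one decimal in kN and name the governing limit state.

Bolt shear: A_b = π(20)²/4 = 314.16 mm². φR_n = 0.75 × 469 × 314.16 × 2 × 1 = 221.0 kN.
Bearing (6 mm plate, F_u = 450 MPa): end bolts L_c = 38 − 22/2 = 27, R_n = min(1.2×27×6×450, 2.4×20×6×450) = 87.48 kN/bolt; interior L_c = 77 − 22 = 55, R_n = 129.6 kN/bolt. φR_n = 0.75 × (1×87.48 + 1×129.6) = 162.8 kN.
Tension rupture (net): A_n = (116 − 1×24)×6 = 552 mm² (U = 1.0, A_e = A_n). φR_n = 0.75 × 450 × 552 = 186.3 kN.
Tension yield (gross): A_g = 116×6 = 696 mm². φR_n = 0.90 × 300 × 696 = 187.9 kN.
Block shear: shear path 1×[38+1×77] = 1×115 mm, A_gv = 690, A_nv = 1×(115 − 1.5×24)×6 = 474 mm²; tension to near edge: (28 − 0.5×24)×6 = 96 mm². R_n = min(0.6×450×474, 0.6×300×690) + 1.0×450×96 = min(127.98, 124.2) + 43.2 = 167.4 kN. φR_n = 0.75 × 167.4 = 125.6 kN.
Governing: min(221.0, 162.8, 186.3, 187.9, 125.6) = 125.6 kN → block shear.

125.6 kN (block shear governs)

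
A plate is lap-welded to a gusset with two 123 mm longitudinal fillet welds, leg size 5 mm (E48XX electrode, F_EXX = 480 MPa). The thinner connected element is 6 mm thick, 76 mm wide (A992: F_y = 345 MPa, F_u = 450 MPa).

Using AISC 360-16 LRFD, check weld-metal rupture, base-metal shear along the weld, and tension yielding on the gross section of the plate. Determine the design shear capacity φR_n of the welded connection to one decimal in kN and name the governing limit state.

141.6 kN (gross-section yield governs)

Weld metal: throat = 0.707×5 = 3.535 mm, L = 2×123 = 246 mm. φR_n = 0.75 × 0.6 × 480 × 3.535 × 246 = 187.8 kN.
Base metal shear (6 mm plate): yield φR_n = 1.0×0.6×345×6×246 = 305.5 kN; rupture φR_n = 0.75×0.6×450×6×246 = 298.9 kN; take 298.9 kN (rupture).
Tension yield (gross): A_g = 76×6 = 456 mm². φR_n = 0.90 × 345 × 456 = 141.6 kN.
Governing: min(187.8, 298.9, 141.6) = 141.6 kN → gross-section yield.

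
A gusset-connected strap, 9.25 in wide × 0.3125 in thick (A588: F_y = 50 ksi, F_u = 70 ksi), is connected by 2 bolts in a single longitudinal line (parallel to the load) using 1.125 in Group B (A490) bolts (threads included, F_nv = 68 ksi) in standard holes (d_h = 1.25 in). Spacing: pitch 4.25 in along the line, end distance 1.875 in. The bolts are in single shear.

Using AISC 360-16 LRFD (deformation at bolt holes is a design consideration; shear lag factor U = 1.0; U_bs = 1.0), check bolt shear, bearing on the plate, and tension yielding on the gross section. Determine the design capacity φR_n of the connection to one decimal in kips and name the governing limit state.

68.9 kips (bearing governs)

Bolt shear: A_b = π(1.125)²/4 = 0.99402 in². φR_n = 0.75 × 68 × 0.99402 × 2 × 1 = 101.4 kips.
Bearing (0.3125 in plate, F_u = 70 ksi): end bolts L_c = 1.875 − 1.25/2 = 1.25, R_n = min(1.2×1.25×0.3125×70, 2.4×1.125×0.3125×70) = 32.813 kips/bolt; interior L_c = 4.25 − 1.25 = 3, R_n = 59.063 kips/bolt. φR_n = 0.75 × (1×32.813 + 1×59.063) = 68.9 kips.
Tension yield (gross): A_g = 9.25×0.3125 = 2.8906 in². φR_n = 0.90 × 50 × 2.8906 = 130.1 kips.
Governing: min(101.4, 68.9, 130.1) = 68.9 kips → bearing.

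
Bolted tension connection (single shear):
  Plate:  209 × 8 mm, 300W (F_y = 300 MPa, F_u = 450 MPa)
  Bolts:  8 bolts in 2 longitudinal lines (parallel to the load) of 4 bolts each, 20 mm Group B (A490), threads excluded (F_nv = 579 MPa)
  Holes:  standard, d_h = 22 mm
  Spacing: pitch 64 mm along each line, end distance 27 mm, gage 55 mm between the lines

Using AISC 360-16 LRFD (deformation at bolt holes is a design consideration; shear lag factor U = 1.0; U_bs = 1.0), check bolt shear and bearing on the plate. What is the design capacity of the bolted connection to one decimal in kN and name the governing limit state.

881.3 kN (bearing governs)

Bolt shear: A_b = π(20)²/4 = 314.16 mm². φR_n = 0.75 × 579 × 314.16 × 8 × 1 = 1091.4 kN.
Bearing (8 mm plate, F_u = 450 MPa): end bolts L_c = 27 − 22/2 = 16, R_n = min(1.2×16×8×450, 2.4×20×8×450) = 69.12 kN/bolt; interior L_c = 64 − 22 = 42, R_n = 172.8 kN/bolt. φR_n = 0.75 × (2×69.12 + 6×172.8) = 881.3 kN.
Governing: min(1091.4, 881.3) = 881.3 kN → bearing.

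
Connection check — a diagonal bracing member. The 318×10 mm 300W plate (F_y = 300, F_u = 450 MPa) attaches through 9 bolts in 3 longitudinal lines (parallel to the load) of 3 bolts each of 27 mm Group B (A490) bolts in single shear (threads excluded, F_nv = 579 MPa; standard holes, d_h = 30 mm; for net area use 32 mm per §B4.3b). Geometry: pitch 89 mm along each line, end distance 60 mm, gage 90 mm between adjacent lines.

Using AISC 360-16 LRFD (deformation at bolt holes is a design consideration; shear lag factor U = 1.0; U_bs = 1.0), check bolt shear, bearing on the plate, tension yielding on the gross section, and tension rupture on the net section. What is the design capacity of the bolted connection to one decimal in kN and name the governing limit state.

Bolt shear: A_b = π(27)²/4 = 572.56 mm². φR_n = 0.75 × 579 × 572.56 × 9 × 1 = 2237.7 kN.
Bearing (10 mm plate, F_u = 450 MPa): end bolts L_c = 60 − 30/2 = 45, R_n = min(1.2×45×10×450, 2.4×27×10×450) = 243 kN/bolt; interior L_c = 89 − 30 = 59, R_n = 291.6 kN/bolt. φR_n = 0.75 × (3×243 + 6×291.6) = 1859.0 kN.
Tension yield (gross): A_g = 318×10 = 3180 mm². φR_n = 0.90 × 300 × 3180 = 858.6 kN.
Tension rupture (net): A_n = (318 − 3×32)×10 = 2220 mm² (U = 1.0, A_e = A_n). φR_n = 0.75 × 450 × 2220 = 749.3 kN.
Governing: min(2237.7, 1859.0, 858.6, 749.3) = 749.3 kN → net-section rupture.

749.3 kN (net-section rupture governs)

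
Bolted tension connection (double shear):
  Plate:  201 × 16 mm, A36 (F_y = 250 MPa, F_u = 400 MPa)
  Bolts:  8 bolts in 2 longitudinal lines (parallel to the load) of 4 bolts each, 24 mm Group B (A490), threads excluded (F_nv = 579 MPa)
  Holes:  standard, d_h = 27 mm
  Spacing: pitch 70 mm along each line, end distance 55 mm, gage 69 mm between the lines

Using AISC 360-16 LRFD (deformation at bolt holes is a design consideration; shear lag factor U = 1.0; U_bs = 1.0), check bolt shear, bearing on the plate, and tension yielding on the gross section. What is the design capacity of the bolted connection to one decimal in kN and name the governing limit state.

Bolt shear: A_b = π(24)²/4 = 452.39 mm². φR_n = 0.75 × 579 × 452.39 × 8 × 2 = 3143.2 kN.
Bearing (16 mm plate, F_u = 400 MPa): end bolts L_c = 55 − 27/2 = 41.5, R_n = min(1.2×41.5×16×400, 2.4×24×16×400) = 318.72 kN/bolt; interior L_c = 70 − 27 = 43, R_n = 330.24 kN/bolt. φR_n = 0.75 × (2×318.72 + 6×330.24) = 1964.2 kN.
Tension yield (gross): A_g = 201×16 = 3216 mm². φR_n = 0.90 × 250 × 3216 = 723.6 kN.
Governing: min(3143.2, 1964.2, 723.6) = 723.6 kN → gross-section yield.

723.6 kN (gross-section yield governs)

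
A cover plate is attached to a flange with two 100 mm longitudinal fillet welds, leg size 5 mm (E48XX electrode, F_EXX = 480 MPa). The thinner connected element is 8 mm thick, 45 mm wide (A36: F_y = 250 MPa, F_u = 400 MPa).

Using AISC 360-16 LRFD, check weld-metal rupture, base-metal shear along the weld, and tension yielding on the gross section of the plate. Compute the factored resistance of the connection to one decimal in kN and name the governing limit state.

81.0 kN (gross-section yield governs)

Weld metal: throat = 0.707×5 = 3.535 mm, L = 2×100 = 200 mm. φR_n = 0.75 × 0.6 × 480 × 3.535 × 200 = 152.7 kN.
Base metal shear (8 mm plate): yield φR_n = 1.0×0.6×250×8×200 = 240.0 kN; rupture φR_n = 0.75×0.6×400×8×200 = 288.0 kN; take 240.0 kN (yield).
Tension yield (gross): A_g = 45×8 = 360 mm². φR_n = 0.90 × 250 × 360 = 81.0 kN.
Governing: min(152.7, 240.0, 81.0) = 81.0 kN → gross-section yield.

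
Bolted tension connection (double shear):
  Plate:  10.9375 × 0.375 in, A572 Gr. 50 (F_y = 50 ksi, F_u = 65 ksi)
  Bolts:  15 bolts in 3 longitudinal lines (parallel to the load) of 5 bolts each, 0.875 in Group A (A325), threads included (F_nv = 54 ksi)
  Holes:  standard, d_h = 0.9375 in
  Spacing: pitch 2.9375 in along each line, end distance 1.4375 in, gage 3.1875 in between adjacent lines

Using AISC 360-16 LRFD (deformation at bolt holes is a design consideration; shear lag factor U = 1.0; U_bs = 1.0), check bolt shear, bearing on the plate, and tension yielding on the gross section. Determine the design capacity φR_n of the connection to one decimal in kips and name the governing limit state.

184.6 kips (gross-section yield governs)

Bolt shear: A_b = π(0.875)²/4 = 0.60132 in². φR_n = 0.75 × 54 × 0.60132 × 15 × 2 = 730.6 kips.
Bearing (0.375 in plate, F_u = 65 ksi): end bolts L_c = 1.4375 − 0.9375/2 = 0.96875, R_n = min(1.2×0.96875×0.375×65, 2.4×0.875×0.375×65) = 28.336 kips/bolt; interior L_c = 2.9375 − 0.9375 = 2, R_n = 51.188 kips/bolt. φR_n = 0.75 × (3×28.336 + 12×51.188) = 524.4 kips.
Tension yield (gross): A_g = 10.9375×0.375 = 4.1016 in². φR_n = 0.90 × 50 × 4.1016 = 184.6 kips.
Governing: min(730.6, 524.4, 184.6) = 184.6 kips → gross-section yield.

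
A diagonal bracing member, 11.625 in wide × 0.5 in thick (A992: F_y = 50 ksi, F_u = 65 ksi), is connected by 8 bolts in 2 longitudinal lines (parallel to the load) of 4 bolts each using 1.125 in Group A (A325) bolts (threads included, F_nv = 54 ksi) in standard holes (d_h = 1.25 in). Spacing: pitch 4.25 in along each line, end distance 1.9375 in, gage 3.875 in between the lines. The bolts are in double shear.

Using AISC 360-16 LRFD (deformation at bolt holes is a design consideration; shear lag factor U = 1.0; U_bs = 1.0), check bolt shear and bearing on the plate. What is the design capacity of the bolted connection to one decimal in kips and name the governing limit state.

Bolt shear: A_b = π(1.125)²/4 = 0.99402 in². φR_n = 0.75 × 54 × 0.99402 × 8 × 2 = 644.1 kips.
Bearing (0.5 in plate, F_u = 65 ksi): end bolts L_c = 1.9375 − 1.25/2 = 1.3125, R_n = min(1.2×1.3125×0.5×65, 2.4×1.125×0.5×65) = 51.188 kips/bolt; interior L_c = 4.25 − 1.25 = 3, R_n = 87.75 kips/bolt. φR_n = 0.75 × (2×51.188 + 6×87.75) = 471.7 kips.
Governing: min(644.1, 471.7) = 471.7 kips → bearing.

471.7 kips (bearing governs)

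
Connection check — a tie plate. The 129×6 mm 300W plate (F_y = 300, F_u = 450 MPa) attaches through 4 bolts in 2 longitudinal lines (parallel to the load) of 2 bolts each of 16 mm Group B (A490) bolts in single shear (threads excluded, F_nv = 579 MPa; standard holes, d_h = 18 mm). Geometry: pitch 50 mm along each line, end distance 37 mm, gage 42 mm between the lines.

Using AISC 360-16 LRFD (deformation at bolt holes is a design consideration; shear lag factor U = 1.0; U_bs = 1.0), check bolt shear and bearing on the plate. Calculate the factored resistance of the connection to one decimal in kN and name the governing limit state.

291.6 kN (bearing governs)

Bolt shear: A_b = π(16)²/4 = 201.06 mm². φR_n = 0.75 × 579 × 201.06 × 4 × 1 = 349.2 kN.
Bearing (6 mm plate, F_u = 450 MPa): end bolts L_c = 37 − 18/2 = 28, R_n = min(1.2×28×6×450, 2.4×16×6×450) = 90.72 kN/bolt; interior L_c = 50 − 18 = 32, R_n = 103.68 kN/bolt. φR_n = 0.75 × (2×90.72 + 2×103.68) = 291.6 kN.
Governing: min(349.2, 291.6) = 291.6 kN → bearing.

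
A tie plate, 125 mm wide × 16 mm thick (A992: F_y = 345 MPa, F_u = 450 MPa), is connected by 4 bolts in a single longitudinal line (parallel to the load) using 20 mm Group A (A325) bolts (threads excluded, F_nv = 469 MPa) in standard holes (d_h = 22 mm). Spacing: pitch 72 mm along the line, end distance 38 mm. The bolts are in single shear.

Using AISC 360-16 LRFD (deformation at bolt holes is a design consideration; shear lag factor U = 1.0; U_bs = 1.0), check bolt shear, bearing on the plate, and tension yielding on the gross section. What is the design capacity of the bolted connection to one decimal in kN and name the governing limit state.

442.0 kN (bolt shear governs)

Bolt shear: A_b = π(20)²/4 = 314.16 mm². φR_n = 0.75 × 469 × 314.16 × 4 × 1 = 442.0 kN.
Bearing (16 mm plate, F_u = 450 MPa): end bolts L_c = 38 − 22/2 = 27, R_n = min(1.2×27×16×450, 2.4×20×16×450) = 233.28 kN/bolt; interior L_c = 72 − 22 = 50, R_n = 345.6 kN/bolt. φR_n = 0.75 × (1×233.28 + 3×345.6) = 952.6 kN.
Tension yield (gross): A_g = 125×16 = 2000 mm². φR_n = 0.90 × 345 × 2000 = 621.0 kN.
Governing: min(442.0, 952.6, 621.0) = 442.0 kN → bolt shear.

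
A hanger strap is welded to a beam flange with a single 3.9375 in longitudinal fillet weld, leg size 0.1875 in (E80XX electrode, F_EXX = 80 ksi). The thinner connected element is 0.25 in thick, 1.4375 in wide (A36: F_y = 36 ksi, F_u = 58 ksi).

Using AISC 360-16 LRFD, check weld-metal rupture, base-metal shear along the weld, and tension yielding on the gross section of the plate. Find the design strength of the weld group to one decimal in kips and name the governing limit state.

Weld metal: throat = 0.707×0.1875 = 0.13256 in, L = 3.9375 in. φR_n = 0.75 × 0.6 × 80 × 0.13256 × 3.9375 = 18.8 kips.
Base metal shear (0.25 in plate): yield φR_n = 1.0×0.6×36×0.25×3.9375 = 21.3 kips; rupture φR_n = 0.75×0.6×58×0.25×3.9375 = 25.7 kips; take 21.3 kips (yield).
Tension yield (gross): A_g = 1.4375×0.25 = 0.35938 in². φR_n = 0.90 × 36 × 0.35938 = 11.6 kips.
Governing: min(18.8, 21.3, 11.6) = 11.6 kips → gross-section yield.

11.6 kips (gross-section yield governs)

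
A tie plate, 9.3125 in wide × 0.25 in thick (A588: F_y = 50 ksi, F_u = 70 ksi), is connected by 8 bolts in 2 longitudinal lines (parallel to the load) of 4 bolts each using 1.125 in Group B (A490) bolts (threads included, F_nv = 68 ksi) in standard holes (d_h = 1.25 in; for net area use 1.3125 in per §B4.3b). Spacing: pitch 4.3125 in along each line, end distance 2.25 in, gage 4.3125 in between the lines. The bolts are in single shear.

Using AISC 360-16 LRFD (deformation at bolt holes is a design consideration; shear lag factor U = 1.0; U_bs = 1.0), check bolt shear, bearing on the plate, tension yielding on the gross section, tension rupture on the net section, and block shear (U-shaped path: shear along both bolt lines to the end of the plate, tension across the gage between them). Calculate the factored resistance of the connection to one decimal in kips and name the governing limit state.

Bolt shear: A_b = π(1.125)²/4 = 0.99402 in². φR_n = 0.75 × 68 × 0.99402 × 8 × 1 = 405.6 kips.
Bearing (0.25 in plate, F_u = 70 ksi): end bolts L_c = 2.25 − 1.25/2 = 1.625, R_n = min(1.2×1.625×0.25×70, 2.4×1.125×0.25×70) = 34.125 kips/bolt; interior L_c = 4.3125 − 1.25 = 3.0625, R_n = 47.25 kips/bolt. φR_n = 0.75 × (2×34.125 + 6×47.25) = 263.8 kips.
Tension yield (gross): A_g = 9.3125×0.25 = 2.3281 in². φR_n = 0.90 × 50 × 2.3281 = 104.8 kips.
Tension rupture (net): A_n = (9.3125 − 2×1.3125)×0.25 = 1.6719 in² (U = 1.0, A_e = A_n). φR_n = 0.75 × 70 × 1.6719 = 87.8 kips.
Block shear: shear path 2×[2.25+3×4.3125] = 2×15.1875 in, A_gv = 7.5938, A_nv = 2×(15.1875 − 3.5×1.3125)×0.25 = 5.2969 in²; tension across gage: (4.3125 − 1×1.3125)×0.25 = 0.75 in². R_n = min(0.6×70×5.2969, 0.6×50×7.5938) + 1.0×70×0.75 = min(222.47, 227.81) + 52.5 = 274.97 kips. φR_n = 0.75 × 274.97 = 206.2 kips.
Governing: min(405.6, 263.8, 104.8, 87.8, 206.2) = 87.8 kips → net-section rupture.

87.8 kips (net-section rupture governs)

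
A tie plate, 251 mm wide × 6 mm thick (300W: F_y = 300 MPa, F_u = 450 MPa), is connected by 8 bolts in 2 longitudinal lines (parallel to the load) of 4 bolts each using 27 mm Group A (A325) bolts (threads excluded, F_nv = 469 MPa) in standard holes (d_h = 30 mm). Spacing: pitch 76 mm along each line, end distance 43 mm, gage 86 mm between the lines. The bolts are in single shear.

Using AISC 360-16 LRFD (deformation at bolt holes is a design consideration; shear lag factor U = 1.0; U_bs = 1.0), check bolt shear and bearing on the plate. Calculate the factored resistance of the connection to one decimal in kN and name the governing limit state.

Bolt shear: A_b = π(27)²/4 = 572.56 mm². φR_n = 0.75 × 469 × 572.56 × 8 × 1 = 1611.2 kN.
Bearing (6 mm plate, F_u = 450 MPa): end bolts L_c = 43 − 30/2 = 28, R_n = min(1.2×28×6×450, 2.4×27×6×450) = 90.72 kN/bolt; interior L_c = 76 − 30 = 46, R_n = 149.04 kN/bolt. φR_n = 0.75 × (2×90.72 + 6×149.04) = 806.8 kN.
Governing: min(1611.2, 806.8) = 806.8 kN → bearing.

806.8 kN (bearing governs)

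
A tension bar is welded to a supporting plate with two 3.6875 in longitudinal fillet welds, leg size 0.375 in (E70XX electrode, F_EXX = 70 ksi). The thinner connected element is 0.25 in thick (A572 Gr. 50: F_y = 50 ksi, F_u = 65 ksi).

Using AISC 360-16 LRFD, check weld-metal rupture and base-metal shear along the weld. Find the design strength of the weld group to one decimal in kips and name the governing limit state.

Weld metal: throat = 0.707×0.375 = 0.26513 in, L = 2×3.6875 = 7.375 in. φR_n = 0.75 × 0.6 × 70 × 0.26513 × 7.375 = 61.6 kips.
Base metal shear (0.25 in plate): yield φR_n = 1.0×0.6×50×0.25×7.375 = 55.3 kips; rupture φR_n = 0.75×0.6×65×0.25×7.375 = 53.9 kips; take 53.9 kips (rupture).
Governing: min(61.6, 53.9) = 53.9 kips → base-metal shear.

53.9 kips (base-metal shear governs)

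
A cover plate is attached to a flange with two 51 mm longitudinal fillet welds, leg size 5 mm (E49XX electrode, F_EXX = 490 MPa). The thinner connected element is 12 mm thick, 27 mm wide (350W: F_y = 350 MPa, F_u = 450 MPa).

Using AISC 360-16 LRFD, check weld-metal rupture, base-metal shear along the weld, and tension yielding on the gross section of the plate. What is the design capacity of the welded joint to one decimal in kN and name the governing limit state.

Weld metal: throat = 0.707×5 = 3.535 mm, L = 2×51 = 102 mm. φR_n = 0.75 × 0.6 × 490 × 3.535 × 102 = 79.5 kN.
Base metal shear (12 mm plate): yield φR_n = 1.0×0.6×350×12×102 = 257.0 kN; rupture φR_n = 0.75×0.6×450×12×102 = 247.9 kN; take 247.9 kN (rupture).
Tension yield (gross): A_g = 27×12 = 324 mm². φR_n = 0.90 × 350 × 324 = 102.1 kN.
Governing: min(79.5, 247.9, 102.1) = 79.5 kN → weld metal.

79.5 kN (weld metal governs)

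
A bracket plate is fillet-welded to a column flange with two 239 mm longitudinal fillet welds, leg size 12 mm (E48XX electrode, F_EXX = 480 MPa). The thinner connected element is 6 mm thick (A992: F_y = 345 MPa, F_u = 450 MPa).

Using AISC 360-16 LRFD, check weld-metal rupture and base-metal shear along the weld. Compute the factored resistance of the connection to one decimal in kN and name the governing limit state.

580.8 kN (base-metal shear governs)

Weld metal: throat = 0.707×12 = 8.484 mm, L = 2×239 = 478 mm. φR_n = 0.75 × 0.6 × 480 × 8.484 × 478 = 876.0 kN.
Base metal shear (6 mm plate): yield φR_n = 1.0×0.6×345×6×478 = 593.7 kN; rupture φR_n = 0.75×0.6×450×6×478 = 580.8 kN; take 580.8 kN (rupture).
Governing: min(876.0, 580.8) = 580.8 kN → base-metal shear.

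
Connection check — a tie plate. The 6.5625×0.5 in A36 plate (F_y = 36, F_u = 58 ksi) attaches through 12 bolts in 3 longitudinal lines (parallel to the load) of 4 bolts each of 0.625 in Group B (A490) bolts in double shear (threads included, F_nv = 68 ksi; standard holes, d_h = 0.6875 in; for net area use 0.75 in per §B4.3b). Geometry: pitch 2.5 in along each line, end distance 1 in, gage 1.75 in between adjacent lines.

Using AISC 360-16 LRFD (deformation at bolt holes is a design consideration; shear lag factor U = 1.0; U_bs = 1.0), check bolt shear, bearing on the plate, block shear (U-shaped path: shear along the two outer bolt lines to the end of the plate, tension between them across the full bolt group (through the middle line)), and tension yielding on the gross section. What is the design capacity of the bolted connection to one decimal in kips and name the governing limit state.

106.3 kips (gross-section yield governs)

Bolt shear: A_b = π(0.625)²/4 = 0.3068 in². φR_n = 0.75 × 68 × 0.3068 × 12 × 2 = 375.5 kips.
Bearing (0.5 in plate, F_u = 58 ksi): end bolts L_c = 1 − 0.6875/2 = 0.65625, R_n = min(1.2×0.65625×0.5×58, 2.4×0.625×0.5×58) = 22.838 kips/bolt; interior L_c = 2.5 − 0.6875 = 1.8125, R_n = 43.5 kips/bolt. φR_n = 0.75 × (3×22.838 + 9×43.5) = 345.0 kips.
Block shear: shear path 2×[1+3×2.5] = 2×8.5 in, A_gv = 8.5, A_nv = 2×(8.5 − 3.5×0.75)×0.5 = 5.875 in²; tension across gage: (3.5 − 2×0.75)×0.5 = 1 in². R_n = min(0.6×58×5.875, 0.6×36×8.5) + 1.0×58×1 = min(204.45, 183.6) + 58 = 241.6 kips. φR_n = 0.75 × 241.6 = 181.2 kips.
Tension yield (gross): A_g = 6.5625×0.5 = 3.2813 in². φR_n = 0.90 × 36 × 3.2813 = 106.3 kips.
Governing: min(375.5, 345.0, 181.2, 106.3) = 106.3 kips → gross-section yield.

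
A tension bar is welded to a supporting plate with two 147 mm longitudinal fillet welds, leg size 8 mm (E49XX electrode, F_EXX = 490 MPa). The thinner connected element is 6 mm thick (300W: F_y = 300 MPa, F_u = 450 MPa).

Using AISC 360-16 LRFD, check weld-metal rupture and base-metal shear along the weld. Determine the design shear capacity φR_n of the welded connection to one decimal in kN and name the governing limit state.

317.5 kN (base-metal shear governs)

Weld metal: throat = 0.707×8 = 5.656 mm, L = 2×147 = 294 mm. φR_n = 0.75 × 0.6 × 490 × 5.656 × 294 = 366.7 kN.
Base metal shear (6 mm plate): yield φR_n = 1.0×0.6×300×6×294 = 317.5 kN; rupture φR_n = 0.75×0.6×450×6×294 = 357.2 kN; take 317.5 kN (yield).
Governing: min(366.7, 317.5) = 317.5 kN → base-metal shear.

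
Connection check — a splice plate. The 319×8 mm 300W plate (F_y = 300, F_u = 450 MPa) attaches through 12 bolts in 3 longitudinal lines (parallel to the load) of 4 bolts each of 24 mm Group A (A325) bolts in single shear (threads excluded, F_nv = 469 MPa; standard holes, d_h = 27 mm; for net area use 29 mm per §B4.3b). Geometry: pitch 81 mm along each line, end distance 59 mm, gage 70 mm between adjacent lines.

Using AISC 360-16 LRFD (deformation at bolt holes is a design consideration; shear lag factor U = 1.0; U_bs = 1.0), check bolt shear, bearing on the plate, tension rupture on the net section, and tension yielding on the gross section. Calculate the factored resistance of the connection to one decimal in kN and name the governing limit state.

Bolt shear: A_b = π(24)²/4 = 452.39 mm². φR_n = 0.75 × 469 × 452.39 × 12 × 1 = 1909.5 kN.
Bearing (8 mm plate, F_u = 450 MPa): end bolts L_c = 59 − 27/2 = 45.5, R_n = min(1.2×45.5×8×450, 2.4×24×8×450) = 196.56 kN/bolt; interior L_c = 81 − 27 = 54, R_n = 207.36 kN/bolt. φR_n = 0.75 × (3×196.56 + 9×207.36) = 1841.9 kN.
Tension rupture (net): A_n = (319 − 3×29)×8 = 1856 mm² (U = 1.0, A_e = A_n). φR_n = 0.75 × 450 × 1856 = 626.4 kN.
Tension yield (gross): A_g = 319×8 = 2552 mm². φR_n = 0.90 × 300 × 2552 = 689.0 kN.
Governing: min(1909.5, 1841.9, 626.4, 689.0) = 626.4 kN → net-section rupture.

626.4 kN (net-section rupture governs)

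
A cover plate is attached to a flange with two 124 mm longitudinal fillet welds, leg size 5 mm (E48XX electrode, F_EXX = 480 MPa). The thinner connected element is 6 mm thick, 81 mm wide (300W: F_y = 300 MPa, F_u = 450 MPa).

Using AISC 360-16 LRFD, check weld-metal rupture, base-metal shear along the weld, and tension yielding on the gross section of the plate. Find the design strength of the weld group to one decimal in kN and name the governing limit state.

Weld metal: throat = 0.707×5 = 3.535 mm, L = 2×124 = 248 mm. φR_n = 0.75 × 0.6 × 480 × 3.535 × 248 = 189.4 kN.
Base metal shear (6 mm plate): yield φR_n = 1.0×0.6×300×6×248 = 267.8 kN; rupture φR_n = 0.75×0.6×450×6×248 = 301.3 kN; take 267.8 kN (yield).
Tension yield (gross): A_g = 81×6 = 486 mm². φR_n = 0.90 × 300 × 486 = 131.2 kN.
Governing: min(189.4, 267.8, 131.2) = 131.2 kN → gross-section yield.

131.2 kN (gross-section yield governs)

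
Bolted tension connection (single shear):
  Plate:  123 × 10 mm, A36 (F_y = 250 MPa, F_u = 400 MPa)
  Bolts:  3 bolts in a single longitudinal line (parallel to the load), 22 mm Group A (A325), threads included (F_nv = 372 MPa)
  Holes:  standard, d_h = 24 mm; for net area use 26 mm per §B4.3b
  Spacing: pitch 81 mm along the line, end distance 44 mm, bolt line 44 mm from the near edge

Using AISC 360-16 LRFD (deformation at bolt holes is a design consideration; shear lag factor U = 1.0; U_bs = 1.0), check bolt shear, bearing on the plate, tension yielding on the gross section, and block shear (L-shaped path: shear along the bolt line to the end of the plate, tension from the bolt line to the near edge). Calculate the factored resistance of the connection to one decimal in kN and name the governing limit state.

276.8 kN (gross-section yield governs)

Bolt shear: A_b = π(22)²/4 = 380.13 mm². φR_n = 0.75 × 372 × 380.13 × 3 × 1 = 318.2 kN.
Bearing (10 mm plate, F_u = 400 MPa): end bolts L_c = 44 − 24/2 = 32, R_n = min(1.2×32×10×400, 2.4×22×10×400) = 153.6 kN/bolt; interior L_c = 81 − 24 = 57, R_n = 211.2 kN/bolt. φR_n = 0.75 × (1×153.6 + 2×211.2) = 432.0 kN.
Tension yield (gross): A_g = 123×10 = 1230 mm². φR_n = 0.90 × 250 × 1230 = 276.8 kN.
Block shear: shear path 1×[44+2×81] = 1×206 mm, A_gv = 2060, A_nv = 1×(206 − 2.5×26)×10 = 1410 mm²; tension to near edge: (44 − 0.5×26)×10 = 310 mm². R_n = min(0.6×400×1410, 0.6×250×2060) + 1.0×400×310 = min(338.4, 309) + 124 = 433 kN. φR_n = 0.75 × 433 = 324.8 kN.
Governing: min(318.2, 432.0, 276.8, 324.8) = 276.8 kN → gross-section yield.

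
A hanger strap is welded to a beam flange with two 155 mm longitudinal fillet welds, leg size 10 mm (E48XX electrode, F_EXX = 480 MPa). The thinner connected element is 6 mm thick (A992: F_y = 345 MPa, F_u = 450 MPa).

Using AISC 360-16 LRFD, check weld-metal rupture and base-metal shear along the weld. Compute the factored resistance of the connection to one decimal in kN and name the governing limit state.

Weld metal: throat = 0.707×10 = 7.07 mm, L = 2×155 = 310 mm. φR_n = 0.75 × 0.6 × 480 × 7.07 × 310 = 473.4 kN.
Base metal shear (6 mm plate): yield φR_n = 1.0×0.6×345×6×310 = 385.0 kN; rupture φR_n = 0.75×0.6×450×6×310 = 376.7 kN; take 376.7 kN (rupture).
Governing: min(473.4, 376.7) = 376.7 kN → base-metal shear.

376.7 kN (base-metal shear governs)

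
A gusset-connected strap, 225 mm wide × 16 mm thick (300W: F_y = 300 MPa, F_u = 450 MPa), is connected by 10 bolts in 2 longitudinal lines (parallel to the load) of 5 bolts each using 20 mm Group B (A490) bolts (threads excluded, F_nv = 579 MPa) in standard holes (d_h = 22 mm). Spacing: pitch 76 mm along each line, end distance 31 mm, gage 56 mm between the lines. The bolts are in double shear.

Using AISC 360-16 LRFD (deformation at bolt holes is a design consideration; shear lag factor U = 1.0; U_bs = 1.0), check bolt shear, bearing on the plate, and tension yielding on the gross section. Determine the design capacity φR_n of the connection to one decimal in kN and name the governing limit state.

Bolt shear: A_b = π(20)²/4 = 314.16 mm². φR_n = 0.75 × 579 × 314.16 × 10 × 2 = 2728.5 kN.
Bearing (16 mm plate, F_u = 450 MPa): end bolts L_c = 31 − 22/2 = 20, R_n = min(1.2×20×16×450, 2.4×20×16×450) = 172.8 kN/bolt; interior L_c = 76 − 22 = 54, R_n = 345.6 kN/bolt. φR_n = 0.75 × (2×172.8 + 8×345.6) = 2332.8 kN.
Tension yield (gross): A_g = 225×16 = 3600 mm². φR_n = 0.90 × 300 × 3600 = 972.0 kN.
Governing: min(2728.5, 2332.8, 972.0) = 972.0 kN → gross-section yield.

972.0 kN (gross-section yield governs)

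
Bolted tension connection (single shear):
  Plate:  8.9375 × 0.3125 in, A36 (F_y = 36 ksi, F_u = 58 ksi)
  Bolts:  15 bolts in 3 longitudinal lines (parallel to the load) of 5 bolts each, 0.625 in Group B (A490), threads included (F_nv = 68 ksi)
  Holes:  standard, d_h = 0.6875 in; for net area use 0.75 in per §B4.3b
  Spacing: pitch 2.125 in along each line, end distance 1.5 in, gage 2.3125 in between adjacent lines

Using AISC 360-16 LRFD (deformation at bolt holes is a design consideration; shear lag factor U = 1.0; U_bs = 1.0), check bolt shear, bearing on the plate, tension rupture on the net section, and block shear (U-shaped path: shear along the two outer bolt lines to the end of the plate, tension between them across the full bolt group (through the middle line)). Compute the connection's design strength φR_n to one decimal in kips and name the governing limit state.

Bolt shear: A_b = π(0.625)²/4 = 0.3068 in². φR_n = 0.75 × 68 × 0.3068 × 15 × 1 = 234.7 kips.
Bearing (0.3125 in plate, F_u = 58 ksi): end bolts L_c = 1.5 − 0.6875/2 = 1.15625, R_n = min(1.2×1.15625×0.3125×58, 2.4×0.625×0.3125×58) = 25.148 kips/bolt; interior L_c = 2.125 − 0.6875 = 1.4375, R_n = 27.188 kips/bolt. φR_n = 0.75 × (3×25.148 + 12×27.188) = 301.3 kips.
Tension rupture (net): A_n = (8.9375 − 3×0.75)×0.3125 = 2.0898 in² (U = 1.0, A_e = A_n). φR_n = 0.75 × 58 × 2.0898 = 90.9 kips.
Block shear: shear path 2×[1.5+4×2.125] = 2×10 in, A_gv = 6.25, A_nv = 2×(10 − 4.5×0.75)×0.3125 = 4.1406 in²; tension across gage: (4.625 − 2×0.75)×0.3125 = 0.97656 in². R_n = min(0.6×58×4.1406, 0.6×36×6.25) + 1.0×58×0.97656 = min(144.09, 135) + 56.64 = 191.64 kips. φR_n = 0.75 × 191.64 = 143.7 kips.
Governing: min(234.7, 301.3, 90.9, 143.7) = 90.9 kips → net-section rupture.

90.9 kips (net-section rupture governs)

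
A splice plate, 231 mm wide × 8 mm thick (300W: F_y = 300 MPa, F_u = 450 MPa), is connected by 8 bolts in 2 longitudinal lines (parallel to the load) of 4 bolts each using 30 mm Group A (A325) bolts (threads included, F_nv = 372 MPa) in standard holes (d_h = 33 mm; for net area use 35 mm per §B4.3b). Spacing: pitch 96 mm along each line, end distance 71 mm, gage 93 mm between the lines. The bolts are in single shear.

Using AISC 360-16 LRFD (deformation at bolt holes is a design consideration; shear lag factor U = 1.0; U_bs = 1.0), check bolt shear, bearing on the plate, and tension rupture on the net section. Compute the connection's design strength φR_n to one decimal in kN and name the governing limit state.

434.7 kN (net-section rupture governs)

Bolt shear: A_b = π(30)²/4 = 706.86 mm². φR_n = 0.75 × 372 × 706.86 × 8 × 1 = 1577.7 kN.
Bearing (8 mm plate, F_u = 450 MPa): end bolts L_c = 71 − 33/2 = 54.5, R_n = min(1.2×54.5×8×450, 2.4×30×8×450) = 235.44 kN/bolt; interior L_c = 96 − 33 = 63, R_n = 259.2 kN/bolt. φR_n = 0.75 × (2×235.44 + 6×259.2) = 1519.6 kN.
Tension rupture (net): A_n = (231 − 2×35)×8 = 1288 mm² (U = 1.0, A_e = A_n). φR_n = 0.75 × 450 × 1288 = 434.7 kN.
Governing: min(1577.7, 1519.6, 434.7) = 434.7 kN → net-section rupture.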